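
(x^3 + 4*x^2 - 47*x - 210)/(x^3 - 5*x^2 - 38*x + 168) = (x + 5)/(x - 4)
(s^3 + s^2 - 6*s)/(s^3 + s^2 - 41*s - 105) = s*(s - 2)/(s^2 - 2*s - 35)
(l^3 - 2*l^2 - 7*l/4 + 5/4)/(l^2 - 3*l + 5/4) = l + 1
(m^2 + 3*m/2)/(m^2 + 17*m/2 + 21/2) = m/(m + 7)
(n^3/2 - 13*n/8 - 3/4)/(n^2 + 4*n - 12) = (n^2/2 + n + 3/8)/(n + 6)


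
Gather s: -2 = -2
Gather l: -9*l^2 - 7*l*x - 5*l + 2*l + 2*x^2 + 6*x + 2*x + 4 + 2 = -9*l^2 + l*(-7*x - 3) + 2*x^2 + 8*x + 6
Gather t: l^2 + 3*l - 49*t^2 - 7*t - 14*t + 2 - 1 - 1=l^2 + 3*l - 49*t^2 - 21*t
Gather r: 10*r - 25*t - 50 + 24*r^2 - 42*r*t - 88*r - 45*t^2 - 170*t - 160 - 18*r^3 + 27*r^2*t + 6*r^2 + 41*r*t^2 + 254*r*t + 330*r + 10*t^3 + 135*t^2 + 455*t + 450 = -18*r^3 + r^2*(27*t + 30) + r*(41*t^2 + 212*t + 252) + 10*t^3 + 90*t^2 + 260*t + 240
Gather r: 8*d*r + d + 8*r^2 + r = d + 8*r^2 + r*(8*d + 1)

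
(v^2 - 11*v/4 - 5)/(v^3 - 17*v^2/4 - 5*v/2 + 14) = (4*v + 5)/(4*v^2 - v - 14)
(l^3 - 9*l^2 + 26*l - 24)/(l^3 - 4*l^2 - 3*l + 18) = (l^2 - 6*l + 8)/(l^2 - l - 6)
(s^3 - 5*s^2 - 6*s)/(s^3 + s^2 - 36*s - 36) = s/(s + 6)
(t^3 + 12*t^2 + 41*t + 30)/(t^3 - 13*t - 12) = (t^2 + 11*t + 30)/(t^2 - t - 12)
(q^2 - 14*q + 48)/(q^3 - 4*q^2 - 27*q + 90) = (q - 8)/(q^2 + 2*q - 15)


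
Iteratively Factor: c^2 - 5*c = (c)*(c - 5)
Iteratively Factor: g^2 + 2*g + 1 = (g + 1)*(g + 1)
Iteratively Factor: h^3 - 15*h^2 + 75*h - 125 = (h - 5)*(h^2 - 10*h + 25) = (h - 5)^2*(h - 5)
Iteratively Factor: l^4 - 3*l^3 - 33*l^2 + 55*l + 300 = (l + 3)*(l^3 - 6*l^2 - 15*l + 100) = (l + 3)*(l + 4)*(l^2 - 10*l + 25) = (l - 5)*(l + 3)*(l + 4)*(l - 5)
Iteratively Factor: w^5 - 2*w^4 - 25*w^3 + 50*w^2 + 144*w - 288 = (w - 4)*(w^4 + 2*w^3 - 17*w^2 - 18*w + 72) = (w - 4)*(w - 3)*(w^3 + 5*w^2 - 2*w - 24) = (w - 4)*(w - 3)*(w - 2)*(w^2 + 7*w + 12) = (w - 4)*(w - 3)*(w - 2)*(w + 3)*(w + 4)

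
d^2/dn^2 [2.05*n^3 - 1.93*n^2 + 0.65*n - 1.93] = 12.3*n - 3.86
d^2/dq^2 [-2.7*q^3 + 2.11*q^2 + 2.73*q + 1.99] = 4.22 - 16.2*q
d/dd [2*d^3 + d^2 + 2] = 2*d*(3*d + 1)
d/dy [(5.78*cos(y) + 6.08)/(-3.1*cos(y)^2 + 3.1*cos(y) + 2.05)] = (-17.918*cos(y)^2 - 37.696*cos(y) + 6.999)*sin(y)/(9.61*cos(y)^4 - 19.22*cos(y)^3 - 3.1*cos(y)^2 + 12.71*cos(y) + 4.2025)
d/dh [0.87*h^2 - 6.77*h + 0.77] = 1.74*h - 6.77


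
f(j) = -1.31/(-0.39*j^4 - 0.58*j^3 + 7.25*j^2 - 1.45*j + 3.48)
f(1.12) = -0.14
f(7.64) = 0.00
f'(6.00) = -0.00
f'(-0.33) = -0.37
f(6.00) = 0.00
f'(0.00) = -0.16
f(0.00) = -0.38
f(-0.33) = -0.27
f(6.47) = 0.00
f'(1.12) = 0.15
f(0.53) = -0.28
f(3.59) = -13.45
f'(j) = -1.31*(1.56*j^3 + 1.74*j^2 - 14.5*j + 1.45)/(-0.39*j^4 - 0.58*j^3 + 7.25*j^2 - 1.45*j + 3.48)^2 = (-2.0436*j^3 - 2.2794*j^2 + 18.995*j - 1.8995)/(0.39*j^4 + 0.58*j^3 - 7.25*j^2 + 1.45*j - 3.48)^2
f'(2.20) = 0.02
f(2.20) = -0.07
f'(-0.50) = -0.32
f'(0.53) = 0.34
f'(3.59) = -6074.95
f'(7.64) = -0.00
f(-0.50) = -0.22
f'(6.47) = -0.00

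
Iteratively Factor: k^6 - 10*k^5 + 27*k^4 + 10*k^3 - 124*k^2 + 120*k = (k)*(k^5 - 10*k^4 + 27*k^3 + 10*k^2 - 124*k + 120) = k*(k - 5)*(k^4 - 5*k^3 + 2*k^2 + 20*k - 24) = k*(k - 5)*(k - 2)*(k^3 - 3*k^2 - 4*k + 12) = k*(k - 5)*(k - 2)*(k + 2)*(k^2 - 5*k + 6) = k*(k - 5)*(k - 2)^2*(k + 2)*(k - 3)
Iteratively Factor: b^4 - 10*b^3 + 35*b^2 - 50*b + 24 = (b - 1)*(b^3 - 9*b^2 + 26*b - 24) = (b - 2)*(b - 1)*(b^2 - 7*b + 12) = (b - 3)*(b - 2)*(b - 1)*(b - 4)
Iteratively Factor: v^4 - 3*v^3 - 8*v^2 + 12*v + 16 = (v - 4)*(v^3 + v^2 - 4*v - 4) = (v - 4)*(v + 2)*(v^2 - v - 2) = (v - 4)*(v - 2)*(v + 2)*(v + 1)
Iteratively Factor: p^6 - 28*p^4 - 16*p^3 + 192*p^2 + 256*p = (p - 4)*(p^5 + 4*p^4 - 12*p^3 - 64*p^2 - 64*p) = p*(p - 4)*(p^4 + 4*p^3 - 12*p^2 - 64*p - 64) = p*(p - 4)*(p + 2)*(p^3 + 2*p^2 - 16*p - 32) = p*(p - 4)^2*(p + 2)*(p^2 + 6*p + 8) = p*(p - 4)^2*(p + 2)*(p + 4)*(p + 2)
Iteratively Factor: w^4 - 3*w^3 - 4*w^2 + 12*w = (w - 3)*(w^3 - 4*w) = (w - 3)*(w - 2)*(w^2 + 2*w) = (w - 3)*(w - 2)*(w + 2)*(w)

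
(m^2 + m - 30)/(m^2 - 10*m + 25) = (m + 6)/(m - 5)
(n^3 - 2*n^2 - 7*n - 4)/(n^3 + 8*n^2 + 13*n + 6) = (n - 4)/(n + 6)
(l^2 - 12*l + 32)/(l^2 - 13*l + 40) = (l - 4)/(l - 5)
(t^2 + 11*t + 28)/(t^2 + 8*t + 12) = (t^2 + 11*t + 28)/(t^2 + 8*t + 12)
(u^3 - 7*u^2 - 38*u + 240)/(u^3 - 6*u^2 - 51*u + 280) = (u + 6)/(u + 7)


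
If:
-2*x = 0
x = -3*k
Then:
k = 0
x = 0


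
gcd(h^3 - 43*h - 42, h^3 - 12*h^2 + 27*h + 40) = h + 1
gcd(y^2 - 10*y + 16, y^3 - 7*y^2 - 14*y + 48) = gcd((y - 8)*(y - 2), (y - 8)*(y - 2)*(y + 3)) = y^2 - 10*y + 16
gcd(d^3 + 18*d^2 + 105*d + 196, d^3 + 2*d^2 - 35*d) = d + 7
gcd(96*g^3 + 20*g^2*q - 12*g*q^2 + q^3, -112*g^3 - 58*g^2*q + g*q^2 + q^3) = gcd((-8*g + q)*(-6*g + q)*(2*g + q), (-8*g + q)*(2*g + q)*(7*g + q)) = -16*g^2 - 6*g*q + q^2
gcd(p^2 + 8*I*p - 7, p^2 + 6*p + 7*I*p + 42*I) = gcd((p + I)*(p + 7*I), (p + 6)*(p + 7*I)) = p + 7*I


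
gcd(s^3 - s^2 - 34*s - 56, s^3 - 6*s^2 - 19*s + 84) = s^2 - 3*s - 28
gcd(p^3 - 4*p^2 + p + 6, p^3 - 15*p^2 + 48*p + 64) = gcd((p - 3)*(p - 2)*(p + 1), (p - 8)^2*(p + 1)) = p + 1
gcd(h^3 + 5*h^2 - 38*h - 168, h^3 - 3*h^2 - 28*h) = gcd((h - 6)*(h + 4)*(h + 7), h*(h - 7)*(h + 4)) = h + 4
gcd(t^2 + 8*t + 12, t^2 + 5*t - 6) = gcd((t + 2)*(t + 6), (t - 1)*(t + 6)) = t + 6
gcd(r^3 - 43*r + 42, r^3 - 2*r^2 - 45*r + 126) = r^2 + r - 42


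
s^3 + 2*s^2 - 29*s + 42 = (s - 3)*(s - 2)*(s + 7)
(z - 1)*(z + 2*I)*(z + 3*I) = z^3 - z^2 + 5*I*z^2 - 6*z - 5*I*z + 6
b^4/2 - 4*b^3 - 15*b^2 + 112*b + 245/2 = (b/2 + 1/2)*(b - 7)^2*(b + 5)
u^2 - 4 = (u - 2)*(u + 2)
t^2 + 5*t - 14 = (t - 2)*(t + 7)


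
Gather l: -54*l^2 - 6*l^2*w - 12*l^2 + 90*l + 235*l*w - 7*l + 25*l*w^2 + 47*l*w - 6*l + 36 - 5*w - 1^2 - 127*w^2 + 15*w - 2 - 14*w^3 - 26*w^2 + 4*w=l^2*(-6*w - 66) + l*(25*w^2 + 282*w + 77) - 14*w^3 - 153*w^2 + 14*w + 33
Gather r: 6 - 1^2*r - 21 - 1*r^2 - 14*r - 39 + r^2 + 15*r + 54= 0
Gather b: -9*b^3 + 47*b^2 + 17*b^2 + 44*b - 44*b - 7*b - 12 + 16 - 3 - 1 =-9*b^3 + 64*b^2 - 7*b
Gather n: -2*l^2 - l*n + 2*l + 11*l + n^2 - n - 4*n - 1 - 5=-2*l^2 + 13*l + n^2 + n*(-l - 5) - 6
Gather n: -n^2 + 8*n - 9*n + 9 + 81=-n^2 - n + 90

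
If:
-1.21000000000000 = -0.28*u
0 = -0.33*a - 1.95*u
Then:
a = -25.54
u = 4.32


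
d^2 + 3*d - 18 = (d - 3)*(d + 6)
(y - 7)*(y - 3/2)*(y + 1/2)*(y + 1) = y^4 - 7*y^3 - 7*y^2/4 + 23*y/2 + 21/4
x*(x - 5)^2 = x^3 - 10*x^2 + 25*x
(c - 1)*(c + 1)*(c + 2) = c^3 + 2*c^2 - c - 2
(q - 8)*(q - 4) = q^2 - 12*q + 32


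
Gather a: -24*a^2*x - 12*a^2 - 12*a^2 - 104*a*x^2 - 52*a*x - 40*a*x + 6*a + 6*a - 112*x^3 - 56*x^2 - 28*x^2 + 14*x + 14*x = a^2*(-24*x - 24) + a*(-104*x^2 - 92*x + 12) - 112*x^3 - 84*x^2 + 28*x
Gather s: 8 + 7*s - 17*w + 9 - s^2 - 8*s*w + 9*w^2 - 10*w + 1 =-s^2 + s*(7 - 8*w) + 9*w^2 - 27*w + 18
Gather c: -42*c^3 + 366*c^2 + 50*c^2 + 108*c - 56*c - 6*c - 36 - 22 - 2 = -42*c^3 + 416*c^2 + 46*c - 60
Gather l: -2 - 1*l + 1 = -l - 1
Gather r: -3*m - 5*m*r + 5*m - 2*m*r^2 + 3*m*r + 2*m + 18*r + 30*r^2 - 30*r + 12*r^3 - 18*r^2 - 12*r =4*m + 12*r^3 + r^2*(12 - 2*m) + r*(-2*m - 24)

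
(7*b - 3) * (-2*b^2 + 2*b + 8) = -14*b^3 + 20*b^2 + 50*b - 24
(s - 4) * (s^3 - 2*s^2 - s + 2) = s^4 - 6*s^3 + 7*s^2 + 6*s - 8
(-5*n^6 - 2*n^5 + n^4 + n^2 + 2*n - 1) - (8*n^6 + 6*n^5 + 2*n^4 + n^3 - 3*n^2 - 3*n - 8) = -13*n^6 - 8*n^5 - n^4 - n^3 + 4*n^2 + 5*n + 7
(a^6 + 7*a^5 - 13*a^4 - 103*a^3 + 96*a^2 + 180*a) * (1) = a^6 + 7*a^5 - 13*a^4 - 103*a^3 + 96*a^2 + 180*a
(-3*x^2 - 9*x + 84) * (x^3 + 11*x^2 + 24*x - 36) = -3*x^5 - 42*x^4 - 87*x^3 + 816*x^2 + 2340*x - 3024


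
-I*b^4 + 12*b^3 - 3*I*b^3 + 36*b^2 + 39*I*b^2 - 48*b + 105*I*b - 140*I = (b + 4)*(b + 5*I)*(b + 7*I)*(-I*b + I)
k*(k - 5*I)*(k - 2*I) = k^3 - 7*I*k^2 - 10*k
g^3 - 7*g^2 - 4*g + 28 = (g - 7)*(g - 2)*(g + 2)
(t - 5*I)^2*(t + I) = t^3 - 9*I*t^2 - 15*t - 25*I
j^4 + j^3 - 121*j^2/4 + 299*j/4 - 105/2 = (j - 5/2)*(j - 2)*(j - 3/2)*(j + 7)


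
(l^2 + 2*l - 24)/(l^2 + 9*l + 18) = (l - 4)/(l + 3)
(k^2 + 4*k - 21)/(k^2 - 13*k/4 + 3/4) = 4*(k + 7)/(4*k - 1)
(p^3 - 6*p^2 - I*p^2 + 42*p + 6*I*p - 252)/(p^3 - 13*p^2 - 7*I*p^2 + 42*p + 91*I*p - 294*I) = (p + 6*I)/(p - 7)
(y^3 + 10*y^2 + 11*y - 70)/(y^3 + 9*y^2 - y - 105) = (y - 2)/(y - 3)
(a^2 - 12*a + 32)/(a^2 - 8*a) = (a - 4)/a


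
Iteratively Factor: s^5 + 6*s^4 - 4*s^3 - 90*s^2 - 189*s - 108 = (s + 3)*(s^4 + 3*s^3 - 13*s^2 - 51*s - 36) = (s + 3)^2*(s^3 - 13*s - 12) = (s - 4)*(s + 3)^2*(s^2 + 4*s + 3) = (s - 4)*(s + 1)*(s + 3)^2*(s + 3)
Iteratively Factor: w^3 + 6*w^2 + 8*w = (w)*(w^2 + 6*w + 8) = w*(w + 2)*(w + 4)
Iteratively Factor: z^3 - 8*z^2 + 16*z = (z - 4)*(z^2 - 4*z) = z*(z - 4)*(z - 4)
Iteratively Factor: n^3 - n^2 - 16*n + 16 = (n + 4)*(n^2 - 5*n + 4) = (n - 4)*(n + 4)*(n - 1)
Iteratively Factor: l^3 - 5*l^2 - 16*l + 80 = (l - 5)*(l^2 - 16) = (l - 5)*(l + 4)*(l - 4)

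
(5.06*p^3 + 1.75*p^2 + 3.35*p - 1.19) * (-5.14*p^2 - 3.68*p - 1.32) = -26.0084*p^5 - 27.6158*p^4 - 30.3382*p^3 - 8.5214*p^2 - 0.0428000000000006*p + 1.5708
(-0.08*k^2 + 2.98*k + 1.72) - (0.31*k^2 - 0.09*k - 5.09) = -0.39*k^2 + 3.07*k + 6.81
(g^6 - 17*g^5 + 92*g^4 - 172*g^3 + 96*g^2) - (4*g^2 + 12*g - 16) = g^6 - 17*g^5 + 92*g^4 - 172*g^3 + 92*g^2 - 12*g + 16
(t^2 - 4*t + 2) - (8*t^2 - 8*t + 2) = -7*t^2 + 4*t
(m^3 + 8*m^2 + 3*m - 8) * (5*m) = 5*m^4 + 40*m^3 + 15*m^2 - 40*m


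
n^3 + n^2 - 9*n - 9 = (n - 3)*(n + 1)*(n + 3)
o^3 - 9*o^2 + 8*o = o*(o - 8)*(o - 1)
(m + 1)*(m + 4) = m^2 + 5*m + 4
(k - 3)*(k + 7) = k^2 + 4*k - 21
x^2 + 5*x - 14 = (x - 2)*(x + 7)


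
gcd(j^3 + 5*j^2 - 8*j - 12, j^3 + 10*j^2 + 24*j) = j + 6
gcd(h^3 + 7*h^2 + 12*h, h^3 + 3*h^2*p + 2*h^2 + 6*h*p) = h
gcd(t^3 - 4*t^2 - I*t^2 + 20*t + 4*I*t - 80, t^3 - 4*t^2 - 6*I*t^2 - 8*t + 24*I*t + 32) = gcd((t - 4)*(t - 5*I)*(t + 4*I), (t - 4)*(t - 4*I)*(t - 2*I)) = t - 4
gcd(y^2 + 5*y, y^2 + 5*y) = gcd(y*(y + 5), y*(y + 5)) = y^2 + 5*y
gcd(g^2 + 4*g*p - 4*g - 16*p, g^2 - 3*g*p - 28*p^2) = g + 4*p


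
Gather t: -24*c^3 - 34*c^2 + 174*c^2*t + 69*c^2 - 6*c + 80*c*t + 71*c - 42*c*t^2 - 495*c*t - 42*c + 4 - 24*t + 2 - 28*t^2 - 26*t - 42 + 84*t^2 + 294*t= -24*c^3 + 35*c^2 + 23*c + t^2*(56 - 42*c) + t*(174*c^2 - 415*c + 244) - 36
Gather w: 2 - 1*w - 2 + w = 0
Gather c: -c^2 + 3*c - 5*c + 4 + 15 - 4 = -c^2 - 2*c + 15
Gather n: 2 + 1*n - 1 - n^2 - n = 1 - n^2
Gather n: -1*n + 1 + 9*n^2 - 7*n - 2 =9*n^2 - 8*n - 1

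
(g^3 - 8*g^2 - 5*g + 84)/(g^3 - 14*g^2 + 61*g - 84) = (g + 3)/(g - 3)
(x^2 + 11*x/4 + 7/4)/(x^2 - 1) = (x + 7/4)/(x - 1)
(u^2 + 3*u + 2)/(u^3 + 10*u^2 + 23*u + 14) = 1/(u + 7)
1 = 1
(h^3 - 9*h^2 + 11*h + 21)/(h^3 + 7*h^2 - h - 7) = (h^2 - 10*h + 21)/(h^2 + 6*h - 7)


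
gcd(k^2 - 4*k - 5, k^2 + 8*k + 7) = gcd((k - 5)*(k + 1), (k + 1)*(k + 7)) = k + 1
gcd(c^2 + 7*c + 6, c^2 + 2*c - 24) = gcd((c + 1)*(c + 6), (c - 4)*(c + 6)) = c + 6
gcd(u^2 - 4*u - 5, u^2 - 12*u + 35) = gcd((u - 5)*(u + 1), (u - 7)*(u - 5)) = u - 5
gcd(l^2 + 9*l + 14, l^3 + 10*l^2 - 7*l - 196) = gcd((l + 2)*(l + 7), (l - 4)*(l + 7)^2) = l + 7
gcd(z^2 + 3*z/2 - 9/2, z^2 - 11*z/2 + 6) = z - 3/2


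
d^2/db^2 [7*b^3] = 42*b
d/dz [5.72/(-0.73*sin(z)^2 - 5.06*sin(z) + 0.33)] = (8.3512*sin(z) + 28.9432)*cos(z)/(0.73*sin(z)^2 + 5.06*sin(z) - 0.33)^2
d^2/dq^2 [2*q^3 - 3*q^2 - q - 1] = 12*q - 6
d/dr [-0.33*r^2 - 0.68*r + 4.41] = -0.66*r - 0.68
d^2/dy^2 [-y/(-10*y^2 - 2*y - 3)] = 4*(2*y*(10*y + 1)^2 - (15*y + 1)*(10*y^2 + 2*y + 3))/(10*y^2 + 2*y + 3)^3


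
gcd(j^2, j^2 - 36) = 1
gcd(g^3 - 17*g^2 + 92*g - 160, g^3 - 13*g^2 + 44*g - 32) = g^2 - 12*g + 32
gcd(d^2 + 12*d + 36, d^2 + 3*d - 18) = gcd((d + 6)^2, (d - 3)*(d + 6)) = d + 6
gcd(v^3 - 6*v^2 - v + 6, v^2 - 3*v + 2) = v - 1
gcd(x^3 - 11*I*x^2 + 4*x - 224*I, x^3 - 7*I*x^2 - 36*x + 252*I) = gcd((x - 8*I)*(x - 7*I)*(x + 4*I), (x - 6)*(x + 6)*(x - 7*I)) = x - 7*I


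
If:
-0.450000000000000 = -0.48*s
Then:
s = 0.94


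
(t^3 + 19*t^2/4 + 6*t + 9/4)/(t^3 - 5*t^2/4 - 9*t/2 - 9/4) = (t + 3)/(t - 3)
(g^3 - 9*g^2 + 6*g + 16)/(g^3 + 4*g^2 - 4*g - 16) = (g^2 - 7*g - 8)/(g^2 + 6*g + 8)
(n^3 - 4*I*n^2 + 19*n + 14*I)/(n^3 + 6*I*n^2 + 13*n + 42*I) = (n^2 - 6*I*n + 7)/(n^2 + 4*I*n + 21)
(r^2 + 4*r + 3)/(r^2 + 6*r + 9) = (r + 1)/(r + 3)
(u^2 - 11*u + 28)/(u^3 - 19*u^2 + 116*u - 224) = 1/(u - 8)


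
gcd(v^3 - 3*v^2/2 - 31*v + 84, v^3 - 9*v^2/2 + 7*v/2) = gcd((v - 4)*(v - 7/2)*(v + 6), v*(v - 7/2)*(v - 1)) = v - 7/2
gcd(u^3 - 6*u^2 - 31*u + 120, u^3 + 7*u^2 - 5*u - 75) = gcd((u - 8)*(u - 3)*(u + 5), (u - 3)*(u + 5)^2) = u^2 + 2*u - 15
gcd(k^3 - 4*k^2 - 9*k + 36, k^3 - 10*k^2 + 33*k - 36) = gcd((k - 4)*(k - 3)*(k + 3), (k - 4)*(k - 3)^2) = k^2 - 7*k + 12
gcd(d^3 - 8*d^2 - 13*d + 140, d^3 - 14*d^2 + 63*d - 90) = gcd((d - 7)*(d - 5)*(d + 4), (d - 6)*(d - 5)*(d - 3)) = d - 5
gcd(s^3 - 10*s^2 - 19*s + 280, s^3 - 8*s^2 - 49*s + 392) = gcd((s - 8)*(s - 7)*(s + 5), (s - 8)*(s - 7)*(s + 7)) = s^2 - 15*s + 56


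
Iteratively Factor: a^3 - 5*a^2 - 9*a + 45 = (a + 3)*(a^2 - 8*a + 15) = (a - 5)*(a + 3)*(a - 3)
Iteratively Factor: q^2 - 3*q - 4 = (q - 4)*(q + 1)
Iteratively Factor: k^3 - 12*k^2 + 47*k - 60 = (k - 3)*(k^2 - 9*k + 20) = (k - 5)*(k - 3)*(k - 4)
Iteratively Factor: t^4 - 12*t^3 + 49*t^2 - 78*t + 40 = (t - 4)*(t^3 - 8*t^2 + 17*t - 10) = (t - 5)*(t - 4)*(t^2 - 3*t + 2) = (t - 5)*(t - 4)*(t - 1)*(t - 2)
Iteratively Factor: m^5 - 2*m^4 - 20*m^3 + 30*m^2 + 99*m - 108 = (m - 4)*(m^4 + 2*m^3 - 12*m^2 - 18*m + 27) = (m - 4)*(m + 3)*(m^3 - m^2 - 9*m + 9) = (m - 4)*(m + 3)^2*(m^2 - 4*m + 3) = (m - 4)*(m - 3)*(m + 3)^2*(m - 1)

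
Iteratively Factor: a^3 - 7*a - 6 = (a - 3)*(a^2 + 3*a + 2) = (a - 3)*(a + 1)*(a + 2)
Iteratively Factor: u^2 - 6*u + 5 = (u - 5)*(u - 1)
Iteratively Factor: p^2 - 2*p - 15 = (p - 5)*(p + 3)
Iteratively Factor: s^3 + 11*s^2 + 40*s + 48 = (s + 4)*(s^2 + 7*s + 12) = (s + 3)*(s + 4)*(s + 4)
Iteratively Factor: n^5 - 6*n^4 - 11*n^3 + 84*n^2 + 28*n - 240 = (n - 4)*(n^4 - 2*n^3 - 19*n^2 + 8*n + 60) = (n - 4)*(n - 2)*(n^3 - 19*n - 30) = (n - 4)*(n - 2)*(n + 3)*(n^2 - 3*n - 10) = (n - 5)*(n - 4)*(n - 2)*(n + 3)*(n + 2)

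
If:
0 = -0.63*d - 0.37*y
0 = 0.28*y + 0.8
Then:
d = 1.68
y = -2.86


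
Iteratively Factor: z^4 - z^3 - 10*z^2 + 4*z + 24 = (z + 2)*(z^3 - 3*z^2 - 4*z + 12) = (z + 2)^2*(z^2 - 5*z + 6) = (z - 3)*(z + 2)^2*(z - 2)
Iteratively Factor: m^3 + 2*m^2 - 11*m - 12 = (m + 1)*(m^2 + m - 12) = (m - 3)*(m + 1)*(m + 4)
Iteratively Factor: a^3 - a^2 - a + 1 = (a - 1)*(a^2 - 1) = (a - 1)*(a + 1)*(a - 1)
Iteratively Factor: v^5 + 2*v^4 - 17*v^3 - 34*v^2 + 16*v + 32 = (v + 1)*(v^4 + v^3 - 18*v^2 - 16*v + 32) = (v + 1)*(v + 4)*(v^3 - 3*v^2 - 6*v + 8) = (v - 1)*(v + 1)*(v + 4)*(v^2 - 2*v - 8) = (v - 4)*(v - 1)*(v + 1)*(v + 4)*(v + 2)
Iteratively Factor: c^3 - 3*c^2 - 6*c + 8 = (c - 1)*(c^2 - 2*c - 8) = (c - 1)*(c + 2)*(c - 4)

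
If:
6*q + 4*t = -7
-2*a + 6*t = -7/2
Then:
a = 3*t + 7/4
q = -2*t/3 - 7/6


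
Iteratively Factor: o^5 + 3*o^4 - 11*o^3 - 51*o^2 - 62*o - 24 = (o + 1)*(o^4 + 2*o^3 - 13*o^2 - 38*o - 24) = (o + 1)*(o + 2)*(o^3 - 13*o - 12) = (o - 4)*(o + 1)*(o + 2)*(o^2 + 4*o + 3) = (o - 4)*(o + 1)*(o + 2)*(o + 3)*(o + 1)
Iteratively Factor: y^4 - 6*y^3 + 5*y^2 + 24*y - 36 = (y - 3)*(y^3 - 3*y^2 - 4*y + 12) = (y - 3)*(y + 2)*(y^2 - 5*y + 6) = (y - 3)^2*(y + 2)*(y - 2)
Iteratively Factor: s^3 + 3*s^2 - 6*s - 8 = (s + 1)*(s^2 + 2*s - 8) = (s + 1)*(s + 4)*(s - 2)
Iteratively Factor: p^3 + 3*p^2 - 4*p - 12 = (p - 2)*(p^2 + 5*p + 6) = (p - 2)*(p + 2)*(p + 3)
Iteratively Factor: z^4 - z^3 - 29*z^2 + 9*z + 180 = (z - 3)*(z^3 + 2*z^2 - 23*z - 60) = (z - 5)*(z - 3)*(z^2 + 7*z + 12) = (z - 5)*(z - 3)*(z + 3)*(z + 4)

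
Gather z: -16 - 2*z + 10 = -2*z - 6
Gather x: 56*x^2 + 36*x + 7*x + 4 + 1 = 56*x^2 + 43*x + 5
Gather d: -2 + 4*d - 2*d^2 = -2*d^2 + 4*d - 2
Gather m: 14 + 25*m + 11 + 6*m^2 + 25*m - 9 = 6*m^2 + 50*m + 16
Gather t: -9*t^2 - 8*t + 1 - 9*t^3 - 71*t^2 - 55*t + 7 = -9*t^3 - 80*t^2 - 63*t + 8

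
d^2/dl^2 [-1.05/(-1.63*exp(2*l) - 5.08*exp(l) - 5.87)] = (1.05*(3.26*exp(l) + 5.08)*(6.52*exp(l) + 10.16)*exp(l) - (6.846*exp(l) + 5.334)*(1.63*exp(2*l) + 5.08*exp(l) + 5.87))*exp(l)/(1.63*exp(2*l) + 5.08*exp(l) + 5.87)^3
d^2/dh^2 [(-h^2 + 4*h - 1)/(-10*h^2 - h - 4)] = 2*(-410*h^3 + 180*h^2 + 510*h - 7)/(1000*h^6 + 300*h^5 + 1230*h^4 + 241*h^3 + 492*h^2 + 48*h + 64)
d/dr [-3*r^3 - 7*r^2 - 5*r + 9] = -9*r^2 - 14*r - 5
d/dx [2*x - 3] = 2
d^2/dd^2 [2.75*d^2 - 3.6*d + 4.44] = 5.50000000000000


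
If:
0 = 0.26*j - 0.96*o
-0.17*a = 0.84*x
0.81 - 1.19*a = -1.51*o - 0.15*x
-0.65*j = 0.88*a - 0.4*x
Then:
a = 0.44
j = -0.66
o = -0.18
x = -0.09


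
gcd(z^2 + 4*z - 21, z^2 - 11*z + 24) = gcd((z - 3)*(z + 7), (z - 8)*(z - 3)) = z - 3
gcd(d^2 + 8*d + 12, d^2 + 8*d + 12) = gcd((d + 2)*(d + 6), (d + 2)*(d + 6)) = d^2 + 8*d + 12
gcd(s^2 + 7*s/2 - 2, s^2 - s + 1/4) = s - 1/2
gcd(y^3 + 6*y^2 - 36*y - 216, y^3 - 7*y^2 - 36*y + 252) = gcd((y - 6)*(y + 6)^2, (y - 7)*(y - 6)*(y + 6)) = y^2 - 36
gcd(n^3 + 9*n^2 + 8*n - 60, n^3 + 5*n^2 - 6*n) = n + 6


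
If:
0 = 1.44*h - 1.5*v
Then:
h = 1.04166666666667*v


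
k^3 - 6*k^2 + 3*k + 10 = (k - 5)*(k - 2)*(k + 1)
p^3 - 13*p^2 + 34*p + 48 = (p - 8)*(p - 6)*(p + 1)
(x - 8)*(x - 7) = x^2 - 15*x + 56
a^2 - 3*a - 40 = (a - 8)*(a + 5)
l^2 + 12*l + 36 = (l + 6)^2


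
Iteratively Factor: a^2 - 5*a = (a)*(a - 5)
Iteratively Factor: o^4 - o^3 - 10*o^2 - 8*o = (o + 1)*(o^3 - 2*o^2 - 8*o) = o*(o + 1)*(o^2 - 2*o - 8) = o*(o + 1)*(o + 2)*(o - 4)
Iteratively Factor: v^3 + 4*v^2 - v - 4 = (v - 1)*(v^2 + 5*v + 4) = (v - 1)*(v + 4)*(v + 1)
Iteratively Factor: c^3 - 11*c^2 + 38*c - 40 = (c - 5)*(c^2 - 6*c + 8) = (c - 5)*(c - 2)*(c - 4)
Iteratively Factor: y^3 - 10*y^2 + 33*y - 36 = (y - 3)*(y^2 - 7*y + 12) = (y - 3)^2*(y - 4)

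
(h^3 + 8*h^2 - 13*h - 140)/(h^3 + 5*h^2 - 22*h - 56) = (h + 5)/(h + 2)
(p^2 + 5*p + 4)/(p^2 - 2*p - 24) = (p + 1)/(p - 6)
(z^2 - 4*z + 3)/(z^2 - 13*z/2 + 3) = 2*(z^2 - 4*z + 3)/(2*z^2 - 13*z + 6)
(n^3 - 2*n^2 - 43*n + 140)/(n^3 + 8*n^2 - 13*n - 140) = (n - 5)/(n + 5)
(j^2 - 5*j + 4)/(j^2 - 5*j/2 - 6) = 2*(j - 1)/(2*j + 3)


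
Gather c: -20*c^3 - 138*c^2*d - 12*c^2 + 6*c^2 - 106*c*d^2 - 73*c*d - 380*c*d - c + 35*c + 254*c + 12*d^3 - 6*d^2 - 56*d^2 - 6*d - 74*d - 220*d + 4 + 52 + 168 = -20*c^3 + c^2*(-138*d - 6) + c*(-106*d^2 - 453*d + 288) + 12*d^3 - 62*d^2 - 300*d + 224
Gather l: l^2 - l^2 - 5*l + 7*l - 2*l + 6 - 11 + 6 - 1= 0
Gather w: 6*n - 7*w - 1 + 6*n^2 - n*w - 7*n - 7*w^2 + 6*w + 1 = 6*n^2 - n - 7*w^2 + w*(-n - 1)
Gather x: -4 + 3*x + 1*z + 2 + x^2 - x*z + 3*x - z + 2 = x^2 + x*(6 - z)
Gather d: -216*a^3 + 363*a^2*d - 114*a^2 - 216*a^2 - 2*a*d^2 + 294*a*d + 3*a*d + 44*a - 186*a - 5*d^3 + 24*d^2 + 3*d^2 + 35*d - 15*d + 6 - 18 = -216*a^3 - 330*a^2 - 142*a - 5*d^3 + d^2*(27 - 2*a) + d*(363*a^2 + 297*a + 20) - 12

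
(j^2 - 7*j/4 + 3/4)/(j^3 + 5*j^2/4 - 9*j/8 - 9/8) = 2*(4*j - 3)/(8*j^2 + 18*j + 9)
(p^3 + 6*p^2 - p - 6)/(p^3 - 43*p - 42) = (p - 1)/(p - 7)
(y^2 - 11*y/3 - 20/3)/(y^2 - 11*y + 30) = (y + 4/3)/(y - 6)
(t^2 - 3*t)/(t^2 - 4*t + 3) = t/(t - 1)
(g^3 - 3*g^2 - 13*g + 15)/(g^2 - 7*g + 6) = (g^2 - 2*g - 15)/(g - 6)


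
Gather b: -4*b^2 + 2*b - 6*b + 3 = -4*b^2 - 4*b + 3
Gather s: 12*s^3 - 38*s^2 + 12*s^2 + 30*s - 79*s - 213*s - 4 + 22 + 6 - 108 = 12*s^3 - 26*s^2 - 262*s - 84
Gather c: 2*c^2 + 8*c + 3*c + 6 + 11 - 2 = 2*c^2 + 11*c + 15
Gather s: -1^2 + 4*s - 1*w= 4*s - w - 1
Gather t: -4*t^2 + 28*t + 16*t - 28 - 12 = -4*t^2 + 44*t - 40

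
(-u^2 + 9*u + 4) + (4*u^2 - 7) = 3*u^2 + 9*u - 3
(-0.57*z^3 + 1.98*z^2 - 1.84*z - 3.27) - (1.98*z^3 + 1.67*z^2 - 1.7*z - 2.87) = -2.55*z^3 + 0.31*z^2 - 0.14*z - 0.4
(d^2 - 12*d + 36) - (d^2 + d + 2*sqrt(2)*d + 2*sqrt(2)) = -13*d - 2*sqrt(2)*d - 2*sqrt(2) + 36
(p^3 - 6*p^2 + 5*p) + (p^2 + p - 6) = p^3 - 5*p^2 + 6*p - 6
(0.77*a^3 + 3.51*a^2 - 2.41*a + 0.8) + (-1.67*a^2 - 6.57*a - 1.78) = 0.77*a^3 + 1.84*a^2 - 8.98*a - 0.98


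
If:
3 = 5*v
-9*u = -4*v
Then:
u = 4/15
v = 3/5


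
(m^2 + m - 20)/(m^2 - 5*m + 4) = (m + 5)/(m - 1)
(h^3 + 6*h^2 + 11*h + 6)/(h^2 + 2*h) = h + 4 + 3/h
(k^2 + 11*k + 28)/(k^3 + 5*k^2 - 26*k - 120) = (k + 7)/(k^2 + k - 30)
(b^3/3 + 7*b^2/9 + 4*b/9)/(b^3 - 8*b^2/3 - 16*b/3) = (b + 1)/(3*(b - 4))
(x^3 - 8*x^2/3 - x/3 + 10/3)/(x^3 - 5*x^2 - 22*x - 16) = (3*x^2 - 11*x + 10)/(3*(x^2 - 6*x - 16))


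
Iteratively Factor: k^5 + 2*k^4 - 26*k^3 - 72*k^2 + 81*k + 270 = (k - 5)*(k^4 + 7*k^3 + 9*k^2 - 27*k - 54) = (k - 5)*(k + 3)*(k^3 + 4*k^2 - 3*k - 18) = (k - 5)*(k - 2)*(k + 3)*(k^2 + 6*k + 9) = (k - 5)*(k - 2)*(k + 3)^2*(k + 3)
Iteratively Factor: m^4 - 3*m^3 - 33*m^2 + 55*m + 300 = (m - 5)*(m^3 + 2*m^2 - 23*m - 60) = (m - 5)^2*(m^2 + 7*m + 12) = (m - 5)^2*(m + 4)*(m + 3)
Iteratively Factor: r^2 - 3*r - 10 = (r + 2)*(r - 5)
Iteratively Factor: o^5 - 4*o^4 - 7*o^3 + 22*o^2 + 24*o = (o + 1)*(o^4 - 5*o^3 - 2*o^2 + 24*o) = (o + 1)*(o + 2)*(o^3 - 7*o^2 + 12*o) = (o - 3)*(o + 1)*(o + 2)*(o^2 - 4*o) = o*(o - 3)*(o + 1)*(o + 2)*(o - 4)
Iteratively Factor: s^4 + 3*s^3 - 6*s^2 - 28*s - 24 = (s + 2)*(s^3 + s^2 - 8*s - 12) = (s + 2)^2*(s^2 - s - 6) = (s + 2)^3*(s - 3)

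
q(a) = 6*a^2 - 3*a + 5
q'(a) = 12*a - 3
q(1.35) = 11.88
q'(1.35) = 13.20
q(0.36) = 4.70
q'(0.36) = 1.32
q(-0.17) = 5.68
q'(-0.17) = -5.04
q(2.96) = 48.69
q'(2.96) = 32.52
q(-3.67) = 96.82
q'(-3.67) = -47.04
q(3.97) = 87.66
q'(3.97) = 44.64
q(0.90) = 7.16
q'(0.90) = 7.80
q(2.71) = 40.93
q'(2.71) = 29.52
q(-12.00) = 905.00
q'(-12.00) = -147.00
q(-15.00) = 1400.00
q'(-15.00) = -183.00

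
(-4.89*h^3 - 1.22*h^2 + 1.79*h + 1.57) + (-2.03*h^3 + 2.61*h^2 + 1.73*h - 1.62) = -6.92*h^3 + 1.39*h^2 + 3.52*h - 0.05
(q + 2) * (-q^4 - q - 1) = -q^5 - 2*q^4 - q^2 - 3*q - 2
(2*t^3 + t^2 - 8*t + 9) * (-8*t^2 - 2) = -16*t^5 - 8*t^4 + 60*t^3 - 74*t^2 + 16*t - 18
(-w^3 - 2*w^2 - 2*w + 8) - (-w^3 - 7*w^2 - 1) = 5*w^2 - 2*w + 9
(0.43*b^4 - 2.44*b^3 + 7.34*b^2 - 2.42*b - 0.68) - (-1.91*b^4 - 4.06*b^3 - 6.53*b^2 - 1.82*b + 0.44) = 2.34*b^4 + 1.62*b^3 + 13.87*b^2 - 0.6*b - 1.12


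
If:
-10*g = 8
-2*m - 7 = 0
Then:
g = -4/5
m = -7/2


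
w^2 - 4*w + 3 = (w - 3)*(w - 1)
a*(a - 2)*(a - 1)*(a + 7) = a^4 + 4*a^3 - 19*a^2 + 14*a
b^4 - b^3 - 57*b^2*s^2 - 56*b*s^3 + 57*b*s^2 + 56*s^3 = (b - 1)*(b - 8*s)*(b + s)*(b + 7*s)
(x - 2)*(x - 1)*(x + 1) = x^3 - 2*x^2 - x + 2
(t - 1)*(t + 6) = t^2 + 5*t - 6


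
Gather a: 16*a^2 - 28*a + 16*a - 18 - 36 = 16*a^2 - 12*a - 54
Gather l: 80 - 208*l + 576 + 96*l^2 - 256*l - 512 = 96*l^2 - 464*l + 144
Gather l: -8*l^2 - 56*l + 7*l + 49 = -8*l^2 - 49*l + 49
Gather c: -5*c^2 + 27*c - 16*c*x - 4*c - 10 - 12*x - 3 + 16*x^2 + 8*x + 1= -5*c^2 + c*(23 - 16*x) + 16*x^2 - 4*x - 12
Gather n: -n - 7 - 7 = -n - 14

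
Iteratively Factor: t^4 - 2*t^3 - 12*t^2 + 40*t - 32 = (t - 2)*(t^3 - 12*t + 16) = (t - 2)^2*(t^2 + 2*t - 8) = (t - 2)^3*(t + 4)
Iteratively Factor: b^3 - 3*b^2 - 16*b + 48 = (b - 3)*(b^2 - 16) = (b - 3)*(b + 4)*(b - 4)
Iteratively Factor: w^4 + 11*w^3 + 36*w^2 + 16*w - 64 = (w + 4)*(w^3 + 7*w^2 + 8*w - 16) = (w - 1)*(w + 4)*(w^2 + 8*w + 16) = (w - 1)*(w + 4)^2*(w + 4)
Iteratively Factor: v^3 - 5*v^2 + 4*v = (v - 4)*(v^2 - v) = v*(v - 4)*(v - 1)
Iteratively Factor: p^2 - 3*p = (p)*(p - 3)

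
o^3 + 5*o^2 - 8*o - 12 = (o - 2)*(o + 1)*(o + 6)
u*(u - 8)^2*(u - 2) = u^4 - 18*u^3 + 96*u^2 - 128*u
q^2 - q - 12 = (q - 4)*(q + 3)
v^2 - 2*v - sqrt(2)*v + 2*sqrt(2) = (v - 2)*(v - sqrt(2))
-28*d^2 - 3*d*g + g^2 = (-7*d + g)*(4*d + g)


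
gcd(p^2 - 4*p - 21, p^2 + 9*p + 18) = p + 3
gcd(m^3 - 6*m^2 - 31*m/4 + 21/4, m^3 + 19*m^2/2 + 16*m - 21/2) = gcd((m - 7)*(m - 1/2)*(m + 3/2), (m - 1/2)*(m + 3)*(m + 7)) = m - 1/2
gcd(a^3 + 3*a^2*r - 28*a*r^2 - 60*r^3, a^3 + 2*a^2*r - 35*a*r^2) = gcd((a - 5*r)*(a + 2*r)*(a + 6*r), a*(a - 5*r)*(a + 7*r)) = -a + 5*r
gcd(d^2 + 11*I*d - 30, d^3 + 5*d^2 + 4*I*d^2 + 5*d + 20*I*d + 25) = d + 5*I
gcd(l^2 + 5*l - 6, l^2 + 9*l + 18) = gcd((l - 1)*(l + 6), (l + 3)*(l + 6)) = l + 6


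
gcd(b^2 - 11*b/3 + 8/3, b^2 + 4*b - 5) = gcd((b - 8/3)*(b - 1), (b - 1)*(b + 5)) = b - 1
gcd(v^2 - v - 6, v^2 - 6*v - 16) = v + 2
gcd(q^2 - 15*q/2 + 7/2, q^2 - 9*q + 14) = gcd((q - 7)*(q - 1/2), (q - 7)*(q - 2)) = q - 7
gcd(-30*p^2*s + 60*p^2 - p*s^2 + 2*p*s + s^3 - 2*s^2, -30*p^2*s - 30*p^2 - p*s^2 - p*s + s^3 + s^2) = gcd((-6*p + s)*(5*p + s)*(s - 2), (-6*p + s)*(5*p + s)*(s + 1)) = 30*p^2 + p*s - s^2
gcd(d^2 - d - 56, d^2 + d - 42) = d + 7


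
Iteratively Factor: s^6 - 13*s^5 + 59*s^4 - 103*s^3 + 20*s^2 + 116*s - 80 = (s - 2)*(s^5 - 11*s^4 + 37*s^3 - 29*s^2 - 38*s + 40) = (s - 4)*(s - 2)*(s^4 - 7*s^3 + 9*s^2 + 7*s - 10) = (s - 4)*(s - 2)^2*(s^3 - 5*s^2 - s + 5) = (s - 4)*(s - 2)^2*(s + 1)*(s^2 - 6*s + 5) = (s - 4)*(s - 2)^2*(s - 1)*(s + 1)*(s - 5)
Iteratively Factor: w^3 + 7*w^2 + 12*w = (w + 3)*(w^2 + 4*w) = (w + 3)*(w + 4)*(w)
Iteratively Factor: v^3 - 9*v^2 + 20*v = (v - 4)*(v^2 - 5*v) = v*(v - 4)*(v - 5)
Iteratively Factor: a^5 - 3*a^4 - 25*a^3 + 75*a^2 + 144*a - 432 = (a - 4)*(a^4 + a^3 - 21*a^2 - 9*a + 108) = (a - 4)*(a - 3)*(a^3 + 4*a^2 - 9*a - 36) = (a - 4)*(a - 3)*(a + 4)*(a^2 - 9) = (a - 4)*(a - 3)*(a + 3)*(a + 4)*(a - 3)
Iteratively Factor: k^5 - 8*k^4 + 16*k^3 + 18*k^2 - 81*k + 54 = (k - 1)*(k^4 - 7*k^3 + 9*k^2 + 27*k - 54) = (k - 3)*(k - 1)*(k^3 - 4*k^2 - 3*k + 18) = (k - 3)*(k - 1)*(k + 2)*(k^2 - 6*k + 9) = (k - 3)^2*(k - 1)*(k + 2)*(k - 3)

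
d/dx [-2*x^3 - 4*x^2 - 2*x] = -6*x^2 - 8*x - 2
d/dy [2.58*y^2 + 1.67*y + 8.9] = 5.16*y + 1.67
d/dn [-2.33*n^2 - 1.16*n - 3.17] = -4.66*n - 1.16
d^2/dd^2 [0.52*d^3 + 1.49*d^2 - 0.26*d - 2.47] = 3.12*d + 2.98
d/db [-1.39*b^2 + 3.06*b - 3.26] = 3.06 - 2.78*b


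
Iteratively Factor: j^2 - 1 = (j + 1)*(j - 1)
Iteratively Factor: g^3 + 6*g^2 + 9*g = (g + 3)*(g^2 + 3*g) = g*(g + 3)*(g + 3)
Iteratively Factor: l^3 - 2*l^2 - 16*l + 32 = (l - 4)*(l^2 + 2*l - 8) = (l - 4)*(l - 2)*(l + 4)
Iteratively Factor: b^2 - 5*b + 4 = (b - 1)*(b - 4)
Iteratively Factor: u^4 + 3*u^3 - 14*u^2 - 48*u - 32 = (u - 4)*(u^3 + 7*u^2 + 14*u + 8) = (u - 4)*(u + 2)*(u^2 + 5*u + 4) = (u - 4)*(u + 1)*(u + 2)*(u + 4)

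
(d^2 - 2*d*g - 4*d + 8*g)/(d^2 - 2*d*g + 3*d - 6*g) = (d - 4)/(d + 3)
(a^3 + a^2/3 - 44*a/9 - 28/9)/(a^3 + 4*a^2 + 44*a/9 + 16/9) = (3*a - 7)/(3*a + 4)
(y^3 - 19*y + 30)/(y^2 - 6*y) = (y^3 - 19*y + 30)/(y*(y - 6))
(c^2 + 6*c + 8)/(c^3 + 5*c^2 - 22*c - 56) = (c + 4)/(c^2 + 3*c - 28)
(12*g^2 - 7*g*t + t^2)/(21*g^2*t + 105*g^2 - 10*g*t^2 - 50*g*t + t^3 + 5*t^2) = (-4*g + t)/(-7*g*t - 35*g + t^2 + 5*t)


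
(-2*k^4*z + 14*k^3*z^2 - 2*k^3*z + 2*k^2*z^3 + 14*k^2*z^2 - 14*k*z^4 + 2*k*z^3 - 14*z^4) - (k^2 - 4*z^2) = -2*k^4*z + 14*k^3*z^2 - 2*k^3*z + 2*k^2*z^3 + 14*k^2*z^2 - k^2 - 14*k*z^4 + 2*k*z^3 - 14*z^4 + 4*z^2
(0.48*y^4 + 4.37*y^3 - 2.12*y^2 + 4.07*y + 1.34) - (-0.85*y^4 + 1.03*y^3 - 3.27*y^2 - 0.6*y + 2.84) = 1.33*y^4 + 3.34*y^3 + 1.15*y^2 + 4.67*y - 1.5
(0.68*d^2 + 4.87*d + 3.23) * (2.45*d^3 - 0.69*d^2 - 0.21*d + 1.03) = 1.666*d^5 + 11.4623*d^4 + 4.4104*d^3 - 2.551*d^2 + 4.3378*d + 3.3269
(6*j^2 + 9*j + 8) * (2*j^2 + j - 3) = 12*j^4 + 24*j^3 + 7*j^2 - 19*j - 24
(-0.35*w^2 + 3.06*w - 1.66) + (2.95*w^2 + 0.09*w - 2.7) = 2.6*w^2 + 3.15*w - 4.36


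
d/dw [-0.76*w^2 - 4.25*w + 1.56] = -1.52*w - 4.25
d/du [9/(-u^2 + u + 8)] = 9*(2*u - 1)/(-u^2 + u + 8)^2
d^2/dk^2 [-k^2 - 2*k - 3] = -2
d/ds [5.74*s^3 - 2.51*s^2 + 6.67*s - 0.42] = 17.22*s^2 - 5.02*s + 6.67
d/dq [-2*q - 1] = -2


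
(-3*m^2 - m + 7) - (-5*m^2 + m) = 2*m^2 - 2*m + 7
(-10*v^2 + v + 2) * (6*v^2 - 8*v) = -60*v^4 + 86*v^3 + 4*v^2 - 16*v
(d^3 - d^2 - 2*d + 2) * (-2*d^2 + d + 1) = -2*d^5 + 3*d^4 + 4*d^3 - 7*d^2 + 2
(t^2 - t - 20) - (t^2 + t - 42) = 22 - 2*t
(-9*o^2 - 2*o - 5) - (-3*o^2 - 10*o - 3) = -6*o^2 + 8*o - 2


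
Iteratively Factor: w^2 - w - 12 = (w - 4)*(w + 3)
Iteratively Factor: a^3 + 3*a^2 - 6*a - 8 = (a + 4)*(a^2 - a - 2) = (a - 2)*(a + 4)*(a + 1)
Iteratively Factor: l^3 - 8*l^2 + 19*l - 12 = (l - 1)*(l^2 - 7*l + 12) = (l - 4)*(l - 1)*(l - 3)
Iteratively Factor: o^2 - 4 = (o + 2)*(o - 2)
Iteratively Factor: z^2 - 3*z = (z - 3)*(z)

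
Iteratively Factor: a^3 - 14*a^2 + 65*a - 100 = (a - 5)*(a^2 - 9*a + 20) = (a - 5)*(a - 4)*(a - 5)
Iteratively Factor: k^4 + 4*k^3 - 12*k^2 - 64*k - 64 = (k + 4)*(k^3 - 12*k - 16) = (k + 2)*(k + 4)*(k^2 - 2*k - 8) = (k + 2)^2*(k + 4)*(k - 4)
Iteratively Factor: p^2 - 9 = (p - 3)*(p + 3)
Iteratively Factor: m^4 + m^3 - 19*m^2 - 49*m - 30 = (m + 3)*(m^3 - 2*m^2 - 13*m - 10) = (m - 5)*(m + 3)*(m^2 + 3*m + 2) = (m - 5)*(m + 2)*(m + 3)*(m + 1)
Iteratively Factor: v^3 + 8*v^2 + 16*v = (v + 4)*(v^2 + 4*v) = v*(v + 4)*(v + 4)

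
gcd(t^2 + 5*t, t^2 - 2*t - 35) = t + 5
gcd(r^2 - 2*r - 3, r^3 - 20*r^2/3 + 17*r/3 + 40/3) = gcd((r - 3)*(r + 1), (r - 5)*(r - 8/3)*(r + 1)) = r + 1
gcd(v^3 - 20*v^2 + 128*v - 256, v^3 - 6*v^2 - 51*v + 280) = v - 8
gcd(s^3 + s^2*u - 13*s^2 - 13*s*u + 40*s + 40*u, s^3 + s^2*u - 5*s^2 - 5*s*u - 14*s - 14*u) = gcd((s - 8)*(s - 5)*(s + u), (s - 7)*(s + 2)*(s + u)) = s + u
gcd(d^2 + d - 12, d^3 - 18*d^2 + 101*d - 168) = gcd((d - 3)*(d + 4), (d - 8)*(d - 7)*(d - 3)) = d - 3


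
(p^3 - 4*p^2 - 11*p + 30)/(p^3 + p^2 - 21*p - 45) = (p - 2)/(p + 3)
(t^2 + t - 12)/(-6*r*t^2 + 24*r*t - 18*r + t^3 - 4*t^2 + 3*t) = (-t - 4)/(6*r*t - 6*r - t^2 + t)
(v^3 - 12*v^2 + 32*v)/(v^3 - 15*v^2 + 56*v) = (v - 4)/(v - 7)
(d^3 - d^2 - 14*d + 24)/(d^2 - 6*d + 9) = (d^2 + 2*d - 8)/(d - 3)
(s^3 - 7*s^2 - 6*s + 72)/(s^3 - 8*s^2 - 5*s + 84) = (s - 6)/(s - 7)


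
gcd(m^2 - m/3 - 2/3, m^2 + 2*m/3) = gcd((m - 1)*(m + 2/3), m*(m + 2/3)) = m + 2/3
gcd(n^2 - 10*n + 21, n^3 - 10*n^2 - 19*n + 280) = n - 7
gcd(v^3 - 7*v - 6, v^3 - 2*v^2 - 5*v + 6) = v^2 - v - 6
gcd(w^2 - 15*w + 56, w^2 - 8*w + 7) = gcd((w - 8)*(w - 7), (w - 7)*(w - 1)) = w - 7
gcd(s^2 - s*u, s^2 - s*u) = s^2 - s*u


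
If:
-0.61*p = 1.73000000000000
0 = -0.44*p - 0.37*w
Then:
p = -2.84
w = 3.37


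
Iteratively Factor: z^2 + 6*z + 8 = (z + 2)*(z + 4)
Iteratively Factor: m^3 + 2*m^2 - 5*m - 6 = (m + 1)*(m^2 + m - 6) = (m + 1)*(m + 3)*(m - 2)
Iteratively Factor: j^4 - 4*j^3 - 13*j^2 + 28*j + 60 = (j - 5)*(j^3 + j^2 - 8*j - 12) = (j - 5)*(j - 3)*(j^2 + 4*j + 4) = (j - 5)*(j - 3)*(j + 2)*(j + 2)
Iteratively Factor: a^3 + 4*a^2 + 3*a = (a + 1)*(a^2 + 3*a) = a*(a + 1)*(a + 3)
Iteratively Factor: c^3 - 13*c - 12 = (c + 1)*(c^2 - c - 12) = (c + 1)*(c + 3)*(c - 4)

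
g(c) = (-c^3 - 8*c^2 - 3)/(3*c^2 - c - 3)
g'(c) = (1 - 6*c)*(-c^3 - 8*c^2 - 3)/(3*c^2 - c - 3)^2 + (-3*c^2 - 16*c)/(3*c^2 - c - 3) = (c*(3*c + 16)*(-3*c^2 + c + 3) + (6*c - 1)*(c^3 + 8*c^2 + 3))/(-3*c^2 + c + 3)^2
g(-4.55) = -1.17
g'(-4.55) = -0.35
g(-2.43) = -2.09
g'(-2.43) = -0.67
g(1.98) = -6.21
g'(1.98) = 3.56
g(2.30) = -5.44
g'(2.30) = 1.60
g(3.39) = -4.77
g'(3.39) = 0.12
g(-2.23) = -2.24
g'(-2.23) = -0.81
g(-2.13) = -2.33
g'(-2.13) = -0.91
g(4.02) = -4.76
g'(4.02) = -0.07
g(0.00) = 1.00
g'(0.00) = -0.33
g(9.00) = -5.97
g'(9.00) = -0.30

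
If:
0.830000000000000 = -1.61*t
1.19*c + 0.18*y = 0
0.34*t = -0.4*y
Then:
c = -0.07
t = -0.52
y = 0.44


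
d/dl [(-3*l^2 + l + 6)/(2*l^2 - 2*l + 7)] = (4*l^2 - 66*l + 19)/(4*l^4 - 8*l^3 + 32*l^2 - 28*l + 49)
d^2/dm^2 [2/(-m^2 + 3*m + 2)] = 4*(-m^2 + 3*m + (2*m - 3)^2 + 2)/(-m^2 + 3*m + 2)^3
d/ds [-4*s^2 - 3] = -8*s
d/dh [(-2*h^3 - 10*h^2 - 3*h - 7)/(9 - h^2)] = (2*h^4 - 57*h^2 - 194*h - 27)/(h^4 - 18*h^2 + 81)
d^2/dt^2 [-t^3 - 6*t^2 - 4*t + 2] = -6*t - 12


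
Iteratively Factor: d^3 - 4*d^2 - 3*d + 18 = (d - 3)*(d^2 - d - 6) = (d - 3)*(d + 2)*(d - 3)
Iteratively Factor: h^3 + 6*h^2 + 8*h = (h + 2)*(h^2 + 4*h) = h*(h + 2)*(h + 4)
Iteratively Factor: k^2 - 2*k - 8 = (k - 4)*(k + 2)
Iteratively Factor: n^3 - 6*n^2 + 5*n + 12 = (n + 1)*(n^2 - 7*n + 12) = (n - 3)*(n + 1)*(n - 4)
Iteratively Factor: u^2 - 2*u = (u - 2)*(u)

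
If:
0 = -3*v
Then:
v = 0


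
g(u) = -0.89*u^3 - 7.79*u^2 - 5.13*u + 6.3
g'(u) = -2.67*u^2 - 15.58*u - 5.13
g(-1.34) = 1.33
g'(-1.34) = 10.95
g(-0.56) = 6.89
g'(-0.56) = 2.76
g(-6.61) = -43.12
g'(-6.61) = -18.80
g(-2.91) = -22.81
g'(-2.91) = 17.60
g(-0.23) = 7.08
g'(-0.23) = -1.69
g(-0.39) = 7.17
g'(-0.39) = 0.54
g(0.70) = -1.41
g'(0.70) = -17.34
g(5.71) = -442.67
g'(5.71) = -181.14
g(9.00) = -1319.67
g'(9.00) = -361.62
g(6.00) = -497.16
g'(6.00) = -194.73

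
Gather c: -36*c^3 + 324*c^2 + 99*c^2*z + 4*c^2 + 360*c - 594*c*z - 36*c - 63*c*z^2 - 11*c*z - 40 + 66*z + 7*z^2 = -36*c^3 + c^2*(99*z + 328) + c*(-63*z^2 - 605*z + 324) + 7*z^2 + 66*z - 40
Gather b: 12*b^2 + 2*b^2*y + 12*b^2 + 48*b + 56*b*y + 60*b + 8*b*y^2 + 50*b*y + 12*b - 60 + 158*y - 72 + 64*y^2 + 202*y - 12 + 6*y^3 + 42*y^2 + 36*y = b^2*(2*y + 24) + b*(8*y^2 + 106*y + 120) + 6*y^3 + 106*y^2 + 396*y - 144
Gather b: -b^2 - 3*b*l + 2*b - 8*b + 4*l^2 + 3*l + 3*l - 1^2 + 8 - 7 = -b^2 + b*(-3*l - 6) + 4*l^2 + 6*l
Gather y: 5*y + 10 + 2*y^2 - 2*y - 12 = 2*y^2 + 3*y - 2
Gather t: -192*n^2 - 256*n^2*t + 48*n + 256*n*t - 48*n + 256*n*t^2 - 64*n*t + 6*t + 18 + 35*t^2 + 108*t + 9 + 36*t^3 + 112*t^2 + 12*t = -192*n^2 + 36*t^3 + t^2*(256*n + 147) + t*(-256*n^2 + 192*n + 126) + 27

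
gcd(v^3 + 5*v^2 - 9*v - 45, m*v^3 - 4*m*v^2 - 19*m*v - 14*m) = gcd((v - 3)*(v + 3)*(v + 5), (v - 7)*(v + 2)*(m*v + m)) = 1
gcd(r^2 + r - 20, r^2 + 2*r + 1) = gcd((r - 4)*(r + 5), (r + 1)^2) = 1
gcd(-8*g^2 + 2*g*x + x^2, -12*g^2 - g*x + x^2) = 1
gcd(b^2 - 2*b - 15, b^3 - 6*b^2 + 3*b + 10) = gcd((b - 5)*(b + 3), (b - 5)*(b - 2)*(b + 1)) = b - 5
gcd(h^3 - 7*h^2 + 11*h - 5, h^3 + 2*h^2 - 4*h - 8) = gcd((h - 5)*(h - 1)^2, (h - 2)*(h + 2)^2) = 1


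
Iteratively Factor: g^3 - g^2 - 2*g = (g - 2)*(g^2 + g) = (g - 2)*(g + 1)*(g)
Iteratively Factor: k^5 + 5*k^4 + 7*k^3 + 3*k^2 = (k + 1)*(k^4 + 4*k^3 + 3*k^2) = (k + 1)*(k + 3)*(k^3 + k^2) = k*(k + 1)*(k + 3)*(k^2 + k) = k*(k + 1)^2*(k + 3)*(k)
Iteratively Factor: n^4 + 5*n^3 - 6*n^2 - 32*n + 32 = (n - 1)*(n^3 + 6*n^2 - 32) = (n - 2)*(n - 1)*(n^2 + 8*n + 16) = (n - 2)*(n - 1)*(n + 4)*(n + 4)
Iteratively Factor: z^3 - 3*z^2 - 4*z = (z - 4)*(z^2 + z) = (z - 4)*(z + 1)*(z)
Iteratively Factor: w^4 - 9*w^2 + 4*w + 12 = (w - 2)*(w^3 + 2*w^2 - 5*w - 6) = (w - 2)*(w + 3)*(w^2 - w - 2) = (w - 2)*(w + 1)*(w + 3)*(w - 2)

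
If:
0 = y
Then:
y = 0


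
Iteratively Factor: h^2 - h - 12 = (h - 4)*(h + 3)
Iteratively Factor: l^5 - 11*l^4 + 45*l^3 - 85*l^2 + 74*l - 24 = (l - 1)*(l^4 - 10*l^3 + 35*l^2 - 50*l + 24) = (l - 3)*(l - 1)*(l^3 - 7*l^2 + 14*l - 8) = (l - 3)*(l - 2)*(l - 1)*(l^2 - 5*l + 4) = (l - 3)*(l - 2)*(l - 1)^2*(l - 4)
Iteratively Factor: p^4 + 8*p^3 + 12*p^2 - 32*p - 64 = (p - 2)*(p^3 + 10*p^2 + 32*p + 32) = (p - 2)*(p + 2)*(p^2 + 8*p + 16) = (p - 2)*(p + 2)*(p + 4)*(p + 4)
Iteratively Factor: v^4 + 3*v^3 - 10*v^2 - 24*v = (v + 4)*(v^3 - v^2 - 6*v) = (v - 3)*(v + 4)*(v^2 + 2*v) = v*(v - 3)*(v + 4)*(v + 2)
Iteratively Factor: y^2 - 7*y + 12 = (y - 4)*(y - 3)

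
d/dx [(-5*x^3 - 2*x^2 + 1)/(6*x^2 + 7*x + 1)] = (-30*x^4 - 70*x^3 - 29*x^2 - 16*x - 7)/(36*x^4 + 84*x^3 + 61*x^2 + 14*x + 1)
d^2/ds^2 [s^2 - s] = 2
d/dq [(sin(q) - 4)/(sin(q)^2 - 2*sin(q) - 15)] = (8*sin(q) + cos(q)^2 - 24)*cos(q)/((sin(q) - 5)^2*(sin(q) + 3)^2)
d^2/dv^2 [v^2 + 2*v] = 2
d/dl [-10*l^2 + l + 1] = 1 - 20*l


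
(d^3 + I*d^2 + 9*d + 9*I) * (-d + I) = -d^4 - 10*d^2 - 9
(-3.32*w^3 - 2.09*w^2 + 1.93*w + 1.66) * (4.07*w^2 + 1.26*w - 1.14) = -13.5124*w^5 - 12.6895*w^4 + 9.0065*w^3 + 11.5706*w^2 - 0.1086*w - 1.8924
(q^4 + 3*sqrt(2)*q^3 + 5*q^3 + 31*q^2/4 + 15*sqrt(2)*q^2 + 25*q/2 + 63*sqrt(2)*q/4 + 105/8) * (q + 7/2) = q^5 + 3*sqrt(2)*q^4 + 17*q^4/2 + 101*q^3/4 + 51*sqrt(2)*q^3/2 + 317*q^2/8 + 273*sqrt(2)*q^2/4 + 455*q/8 + 441*sqrt(2)*q/8 + 735/16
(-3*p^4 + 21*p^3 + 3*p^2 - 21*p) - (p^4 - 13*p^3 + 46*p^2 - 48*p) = -4*p^4 + 34*p^3 - 43*p^2 + 27*p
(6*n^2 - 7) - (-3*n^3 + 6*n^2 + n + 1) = 3*n^3 - n - 8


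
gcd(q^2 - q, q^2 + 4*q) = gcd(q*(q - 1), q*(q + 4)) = q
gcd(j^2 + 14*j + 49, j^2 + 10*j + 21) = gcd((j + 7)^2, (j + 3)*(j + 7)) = j + 7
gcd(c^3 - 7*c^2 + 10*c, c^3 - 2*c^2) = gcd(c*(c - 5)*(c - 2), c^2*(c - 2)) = c^2 - 2*c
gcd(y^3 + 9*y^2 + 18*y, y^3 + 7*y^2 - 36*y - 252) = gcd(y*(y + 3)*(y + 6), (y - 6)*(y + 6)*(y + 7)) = y + 6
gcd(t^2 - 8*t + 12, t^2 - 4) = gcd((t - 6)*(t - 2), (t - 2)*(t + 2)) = t - 2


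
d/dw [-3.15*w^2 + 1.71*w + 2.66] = 1.71 - 6.3*w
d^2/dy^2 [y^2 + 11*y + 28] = 2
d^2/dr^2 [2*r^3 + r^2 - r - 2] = 12*r + 2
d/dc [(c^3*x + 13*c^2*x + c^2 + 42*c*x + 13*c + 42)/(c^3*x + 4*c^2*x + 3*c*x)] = (-9*c^4*x - c^4 - 78*c^3*x - 26*c^3 - 129*c^2*x - 175*c^2 - 336*c - 126)/(c^2*x*(c^4 + 8*c^3 + 22*c^2 + 24*c + 9))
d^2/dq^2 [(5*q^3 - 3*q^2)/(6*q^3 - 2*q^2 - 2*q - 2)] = 3*(-4*q^6 + 15*q^5 + 21*q^4 - 20*q^3 + 8*q^2 + 5*q - 1)/(27*q^9 - 27*q^8 - 18*q^7 - 10*q^6 + 24*q^5 + 12*q^4 + 2*q^3 - 6*q^2 - 3*q - 1)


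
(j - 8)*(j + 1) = j^2 - 7*j - 8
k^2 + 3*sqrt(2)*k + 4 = (k + sqrt(2))*(k + 2*sqrt(2))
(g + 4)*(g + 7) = g^2 + 11*g + 28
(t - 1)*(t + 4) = t^2 + 3*t - 4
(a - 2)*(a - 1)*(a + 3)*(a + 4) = a^4 + 4*a^3 - 7*a^2 - 22*a + 24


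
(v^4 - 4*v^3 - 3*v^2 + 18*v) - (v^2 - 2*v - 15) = v^4 - 4*v^3 - 4*v^2 + 20*v + 15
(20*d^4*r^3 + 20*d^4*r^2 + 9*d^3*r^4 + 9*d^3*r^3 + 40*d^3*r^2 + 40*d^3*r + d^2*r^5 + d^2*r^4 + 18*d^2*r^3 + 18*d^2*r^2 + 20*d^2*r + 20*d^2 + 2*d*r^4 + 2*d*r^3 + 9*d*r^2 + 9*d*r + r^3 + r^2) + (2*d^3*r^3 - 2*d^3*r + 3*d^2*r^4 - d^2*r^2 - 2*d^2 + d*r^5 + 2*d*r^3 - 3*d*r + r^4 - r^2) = 20*d^4*r^3 + 20*d^4*r^2 + 9*d^3*r^4 + 11*d^3*r^3 + 40*d^3*r^2 + 38*d^3*r + d^2*r^5 + 4*d^2*r^4 + 18*d^2*r^3 + 17*d^2*r^2 + 20*d^2*r + 18*d^2 + d*r^5 + 2*d*r^4 + 4*d*r^3 + 9*d*r^2 + 6*d*r + r^4 + r^3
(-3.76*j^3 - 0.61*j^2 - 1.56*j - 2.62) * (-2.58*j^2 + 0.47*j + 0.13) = 9.7008*j^5 - 0.1934*j^4 + 3.2493*j^3 + 5.9471*j^2 - 1.4342*j - 0.3406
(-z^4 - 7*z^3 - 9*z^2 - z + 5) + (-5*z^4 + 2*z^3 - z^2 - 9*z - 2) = -6*z^4 - 5*z^3 - 10*z^2 - 10*z + 3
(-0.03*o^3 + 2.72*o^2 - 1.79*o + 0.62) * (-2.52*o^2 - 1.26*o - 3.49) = 0.0756*o^5 - 6.8166*o^4 + 1.1883*o^3 - 8.7998*o^2 + 5.4659*o - 2.1638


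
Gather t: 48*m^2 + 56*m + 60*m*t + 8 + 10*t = 48*m^2 + 56*m + t*(60*m + 10) + 8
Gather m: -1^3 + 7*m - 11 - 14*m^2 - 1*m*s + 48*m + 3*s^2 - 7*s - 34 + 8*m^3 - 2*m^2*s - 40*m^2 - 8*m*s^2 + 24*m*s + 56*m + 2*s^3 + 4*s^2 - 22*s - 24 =8*m^3 + m^2*(-2*s - 54) + m*(-8*s^2 + 23*s + 111) + 2*s^3 + 7*s^2 - 29*s - 70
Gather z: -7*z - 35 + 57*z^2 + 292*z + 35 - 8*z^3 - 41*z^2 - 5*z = -8*z^3 + 16*z^2 + 280*z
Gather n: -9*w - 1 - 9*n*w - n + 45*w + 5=n*(-9*w - 1) + 36*w + 4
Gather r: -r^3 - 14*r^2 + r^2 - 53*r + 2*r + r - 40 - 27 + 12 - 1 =-r^3 - 13*r^2 - 50*r - 56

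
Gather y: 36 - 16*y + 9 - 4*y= 45 - 20*y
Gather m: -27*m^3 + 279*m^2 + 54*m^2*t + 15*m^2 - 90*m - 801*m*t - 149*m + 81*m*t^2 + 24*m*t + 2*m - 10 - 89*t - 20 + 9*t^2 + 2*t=-27*m^3 + m^2*(54*t + 294) + m*(81*t^2 - 777*t - 237) + 9*t^2 - 87*t - 30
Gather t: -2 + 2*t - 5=2*t - 7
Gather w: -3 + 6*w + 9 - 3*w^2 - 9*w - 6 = -3*w^2 - 3*w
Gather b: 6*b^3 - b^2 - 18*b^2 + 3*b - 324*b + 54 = 6*b^3 - 19*b^2 - 321*b + 54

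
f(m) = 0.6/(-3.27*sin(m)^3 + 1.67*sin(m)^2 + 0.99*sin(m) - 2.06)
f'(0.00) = -0.14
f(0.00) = -0.29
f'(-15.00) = -2.01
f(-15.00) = -0.55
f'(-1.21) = 1.71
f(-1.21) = 0.52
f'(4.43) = -0.93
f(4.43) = 0.42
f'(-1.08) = 7.31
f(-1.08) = 0.98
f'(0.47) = -0.11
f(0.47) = -0.38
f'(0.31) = -0.22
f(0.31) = -0.35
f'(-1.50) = 0.15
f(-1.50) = 0.32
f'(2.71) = 0.14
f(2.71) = -0.38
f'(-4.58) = -0.06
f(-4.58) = -0.23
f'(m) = 0.6*(9.81*sin(m)^2*cos(m) - 3.34*sin(m)*cos(m) - 0.99*cos(m))/(-3.27*sin(m)^3 + 1.67*sin(m)^2 + 0.99*sin(m) - 2.06)^2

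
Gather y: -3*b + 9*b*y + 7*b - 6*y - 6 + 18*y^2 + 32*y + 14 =4*b + 18*y^2 + y*(9*b + 26) + 8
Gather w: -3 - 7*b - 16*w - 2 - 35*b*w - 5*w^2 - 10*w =-7*b - 5*w^2 + w*(-35*b - 26) - 5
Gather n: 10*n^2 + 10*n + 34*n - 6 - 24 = 10*n^2 + 44*n - 30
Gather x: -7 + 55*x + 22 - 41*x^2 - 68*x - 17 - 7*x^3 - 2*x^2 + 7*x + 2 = -7*x^3 - 43*x^2 - 6*x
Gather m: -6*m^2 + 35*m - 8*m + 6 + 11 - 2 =-6*m^2 + 27*m + 15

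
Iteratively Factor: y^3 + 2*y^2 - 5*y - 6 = (y - 2)*(y^2 + 4*y + 3) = (y - 2)*(y + 3)*(y + 1)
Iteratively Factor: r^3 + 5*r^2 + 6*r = (r)*(r^2 + 5*r + 6) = r*(r + 3)*(r + 2)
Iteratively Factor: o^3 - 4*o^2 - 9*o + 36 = (o - 3)*(o^2 - o - 12) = (o - 4)*(o - 3)*(o + 3)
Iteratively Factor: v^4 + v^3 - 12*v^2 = (v)*(v^3 + v^2 - 12*v) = v*(v - 3)*(v^2 + 4*v) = v*(v - 3)*(v + 4)*(v)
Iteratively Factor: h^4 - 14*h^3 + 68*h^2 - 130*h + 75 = (h - 5)*(h^3 - 9*h^2 + 23*h - 15) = (h - 5)*(h - 3)*(h^2 - 6*h + 5) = (h - 5)^2*(h - 3)*(h - 1)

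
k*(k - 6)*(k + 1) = k^3 - 5*k^2 - 6*k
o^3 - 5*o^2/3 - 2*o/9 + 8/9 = (o - 4/3)*(o - 1)*(o + 2/3)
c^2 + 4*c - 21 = (c - 3)*(c + 7)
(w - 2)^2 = w^2 - 4*w + 4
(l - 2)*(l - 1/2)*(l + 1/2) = l^3 - 2*l^2 - l/4 + 1/2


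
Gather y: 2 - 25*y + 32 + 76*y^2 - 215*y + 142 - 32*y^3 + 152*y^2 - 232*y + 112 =-32*y^3 + 228*y^2 - 472*y + 288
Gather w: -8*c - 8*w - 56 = -8*c - 8*w - 56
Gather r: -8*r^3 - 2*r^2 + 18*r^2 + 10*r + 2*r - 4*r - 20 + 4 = -8*r^3 + 16*r^2 + 8*r - 16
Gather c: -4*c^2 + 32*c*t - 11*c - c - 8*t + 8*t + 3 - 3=-4*c^2 + c*(32*t - 12)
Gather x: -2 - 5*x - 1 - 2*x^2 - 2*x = -2*x^2 - 7*x - 3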